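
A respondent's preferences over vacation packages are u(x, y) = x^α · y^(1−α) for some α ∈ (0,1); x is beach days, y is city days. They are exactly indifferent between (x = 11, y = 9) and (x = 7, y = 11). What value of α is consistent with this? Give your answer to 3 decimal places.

The Cobb–Douglas utilities coincide, so 11^α·9^(1−α) = 7^α·11^(1−α).
Rearrange to (11/7)^α = (11/9)^(1−α) and take logs: α·0.451985 = (1−α)·0.200671.
So α/(1−α) = (0.200671)/(0.451985) = 0.443977, and α = 0.443977/1.443977 ≈ 0.307.

α ≈ 0.307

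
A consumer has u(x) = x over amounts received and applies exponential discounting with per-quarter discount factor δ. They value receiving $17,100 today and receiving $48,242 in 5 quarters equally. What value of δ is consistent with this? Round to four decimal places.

δ ≈ 0.8127

The payoff in 5 quarters is discounted by δ^5, so u(17100) = δ^5·u(48242) and δ^5 = u(17100)/u(48242).
With u(x) = x: δ^5 = 17100/48242 = 0.35446.
Hence δ = (0.35446)^(1/5) = 0.812670.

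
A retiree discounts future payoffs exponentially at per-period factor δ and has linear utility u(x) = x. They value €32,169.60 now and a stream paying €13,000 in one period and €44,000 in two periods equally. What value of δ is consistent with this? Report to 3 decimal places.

Present value of the stream is 13000·δ + 44000·δ². Indifference gives 13000δ + 44000δ² = 32169.60.
Rearranged: 44000δ² + 13000δ − 32169.60 = 0.
By the quadratic formula (taking the positive root), δ = (−13000 + √5830849600.00) / 88000 ≈ 0.720.

δ ≈ 0.720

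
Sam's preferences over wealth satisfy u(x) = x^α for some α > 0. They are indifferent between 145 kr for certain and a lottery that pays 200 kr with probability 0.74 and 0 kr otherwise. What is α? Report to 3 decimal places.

α ≈ 0.936

The lottery's expected utility is 0.74·u(200) + 0.26·u(0) = 0.74·200^α (since u(0) = 0 for α > 0).
Setting u(145) equal to that: 145^α = 0.74·200^α ⇒ (145/200)^α = 0.74.
Take logs: α = ln 0.74 / ln(145/200) ≈ 0.93632.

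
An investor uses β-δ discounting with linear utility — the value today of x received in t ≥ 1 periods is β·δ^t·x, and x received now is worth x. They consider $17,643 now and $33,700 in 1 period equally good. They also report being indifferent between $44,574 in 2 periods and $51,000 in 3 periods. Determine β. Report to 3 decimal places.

β ≈ 0.599

Both payoffs in the second observation are in the future, so β drops out: δ^2·44574 = δ^3·51000 ⇒ δ = 44574/51000 = 0.87400.
Substituting δ into 17643 = β·δ·33700: β = 17643/(29453.800) ≈ 0.599.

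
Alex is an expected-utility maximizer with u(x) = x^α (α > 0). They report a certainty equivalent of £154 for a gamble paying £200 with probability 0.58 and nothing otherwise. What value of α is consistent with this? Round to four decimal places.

α ≈ 2.0842

Since u(0) = 0, the lottery's EU is 0.58·200^α.
Equating: 154^α = 0.58·200^α, i.e. 0.7700^α = 0.58.
Taking logs: α·ln(154/200) = ln(0.58), so α = -0.5447272 / -0.2613648 ≈ 2.0842.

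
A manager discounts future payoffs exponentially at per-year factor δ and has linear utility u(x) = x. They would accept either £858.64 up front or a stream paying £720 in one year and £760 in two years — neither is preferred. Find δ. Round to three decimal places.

δ ≈ 0.690

Equating present values: 858.64 = 720δ + 760δ².
That is, 760δ² + 720δ − 858.64 = 0, a quadratic in δ.
By the quadratic formula (taking the positive root), δ = (−720 + √3128665.60) / 1520 ≈ 0.690.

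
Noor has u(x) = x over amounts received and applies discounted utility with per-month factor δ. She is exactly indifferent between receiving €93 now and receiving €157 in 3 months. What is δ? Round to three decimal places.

δ ≈ 0.840

Equating discounted utilities: u(93) = δ^3·u(157) ⇒ δ^3 = u(93)/u(157).
With u(x) = x: δ^3 = 93/157 = 0.59236.
So δ = 0.59236^(1/3) ≈ 0.840.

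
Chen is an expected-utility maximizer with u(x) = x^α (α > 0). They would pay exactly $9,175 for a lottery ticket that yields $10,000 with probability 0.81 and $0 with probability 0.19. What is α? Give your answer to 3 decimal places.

α ≈ 2.447

EU(lottery) = 0.81·10000^α + 0.19·0 = 0.81·10000^α.
Equating: 9175^α = 0.81·10000^α, i.e. 0.9175^α = 0.81.
α = ln(0.81) / ln(9175/10000) = -0.210721/-0.086103 ≈ 2.447.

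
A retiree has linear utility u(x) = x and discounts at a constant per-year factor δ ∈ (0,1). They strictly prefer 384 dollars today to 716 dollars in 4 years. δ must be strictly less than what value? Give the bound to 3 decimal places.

δ < 0.856

Under u(x) = x this choice says 384 > δ^4·716.
So δ^4 < 384/716 = 0.53631; taking the 4th root of both positive sides preserves the inequality.
δ < 0.53631^(1/4) = 0.856.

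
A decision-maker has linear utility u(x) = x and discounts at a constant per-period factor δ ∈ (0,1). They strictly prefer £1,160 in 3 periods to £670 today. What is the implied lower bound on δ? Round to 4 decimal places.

δ > 0.8328

Comparing present values: 670 < δ^3·1160.
Hence δ^3 > 670/1160 = 0.57759, and x ↦ x^(1/3) is increasing on (0,∞).
δ > 0.57759^(1/3) = 0.8328.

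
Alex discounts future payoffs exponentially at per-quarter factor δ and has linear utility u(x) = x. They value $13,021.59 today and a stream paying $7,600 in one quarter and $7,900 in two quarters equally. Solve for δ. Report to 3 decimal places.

δ ≈ 0.890

The stream is worth 7600δ + 7900δ² today, so 7600δ + 7900δ² = 13021.59.
That is, 7900δ² + 7600δ − 13021.59 = 0, a quadratic in δ.
δ = (−7600 + √(7600² + 4·7900·13021.59)) / (2·7900) = (−7600 + √469242244.00) / 15800 ≈ 0.890.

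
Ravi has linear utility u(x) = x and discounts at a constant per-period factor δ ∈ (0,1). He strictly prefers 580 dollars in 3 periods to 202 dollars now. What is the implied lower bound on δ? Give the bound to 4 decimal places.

δ > 0.7036

Comparing present values: 202 < δ^3·580.
Dividing by 580: δ^3 > 0.34828. Both sides are positive, so the cube root keeps the direction.
δ > (202/580)^(1/3) ≈ 0.7036.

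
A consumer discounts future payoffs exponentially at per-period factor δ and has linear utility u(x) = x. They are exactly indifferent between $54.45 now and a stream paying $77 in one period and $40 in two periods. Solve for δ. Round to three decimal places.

Present value of the stream is 77·δ + 40·δ². Indifference gives 77δ + 40δ² = 54.45.
Rearranged: 40δ² + 77δ − 54.45 = 0.
The positive root is δ = [−77 + √(77² + 4·40·54.45)] / (2·40) = (−77 + 121.000)/80 ≈ 0.550.

δ ≈ 0.550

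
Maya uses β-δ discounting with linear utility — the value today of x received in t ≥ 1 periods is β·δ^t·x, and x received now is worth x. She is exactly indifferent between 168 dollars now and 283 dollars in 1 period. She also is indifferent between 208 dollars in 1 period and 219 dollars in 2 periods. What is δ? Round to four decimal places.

The second indifference involves only future payoffs, so β cancels: β·δ^1·208 = β·δ^2·219, giving δ = 208/219 = 0.94977.

δ ≈ 0.9498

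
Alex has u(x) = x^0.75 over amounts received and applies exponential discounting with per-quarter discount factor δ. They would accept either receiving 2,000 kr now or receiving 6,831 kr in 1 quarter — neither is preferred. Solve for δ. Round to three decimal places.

δ ≈ 0.398

The payoff in 1 quarter is discounted by δ, so u(2000) = δ·u(6831) and δ = u(2000)/u(6831).
Since u(x) = x^0.75, δ = (2000/6831)^0.75 = 0.29278^0.75 = 0.39802.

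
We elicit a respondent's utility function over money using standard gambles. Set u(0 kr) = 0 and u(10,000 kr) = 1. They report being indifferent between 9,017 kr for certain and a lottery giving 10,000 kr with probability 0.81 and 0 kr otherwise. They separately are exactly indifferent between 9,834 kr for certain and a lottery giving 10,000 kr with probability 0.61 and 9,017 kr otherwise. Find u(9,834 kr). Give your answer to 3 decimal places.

0.926

The first gamble pins u(9,017 kr): it must equal 0.81·1 + 0.19·0 = 0.81.
Then u(9,834 kr) = 0.61·u(10,000 kr) + 0.39·u(9,017 kr) = 0.61·1.00 + 0.39·0.81 = 0.9259.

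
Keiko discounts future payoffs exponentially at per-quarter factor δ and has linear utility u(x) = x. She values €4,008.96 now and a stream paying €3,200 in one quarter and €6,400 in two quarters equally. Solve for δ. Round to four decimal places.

Present value of the stream is 3200·δ + 6400·δ². Indifference gives 3200δ + 6400δ² = 4008.96.
So 6400δ² + 3200δ − 4008.96 = 0.
δ = (−3200 + √(3200² + 4·6400·4008.96)) / (2·6400) = (−3200 + √112869376.00) / 12800 ≈ 0.5800.

δ ≈ 0.5800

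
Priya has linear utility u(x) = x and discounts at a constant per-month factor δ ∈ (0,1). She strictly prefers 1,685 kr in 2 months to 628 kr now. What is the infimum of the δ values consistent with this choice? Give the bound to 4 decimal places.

δ > 0.6105

Comparing present values: 628 < δ^2·1685.
Hence δ^2 > 628/1685 = 0.37270, and x ↦ x^(1/2) is increasing on (0,∞).
δ > (628/1685)^(1/2) ≈ 0.6105.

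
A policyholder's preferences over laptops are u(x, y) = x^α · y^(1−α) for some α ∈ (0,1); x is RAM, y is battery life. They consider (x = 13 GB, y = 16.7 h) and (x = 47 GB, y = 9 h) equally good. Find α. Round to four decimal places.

Set the two utilities equal: 13^α·16.7^(1−α) = 47^α·9^(1−α).
(13/47)^α = (9/16.7)^(1−α); take logs: α·ln(13/47) = (1−α)·ln(9/16.7), i.e. α·-1.2851982 = (1−α)·-0.6181841.
Thus α·(-1.9033823) = -0.6181841, so α = -0.6181841/-1.9033823 ≈ 0.3248.

α ≈ 0.3248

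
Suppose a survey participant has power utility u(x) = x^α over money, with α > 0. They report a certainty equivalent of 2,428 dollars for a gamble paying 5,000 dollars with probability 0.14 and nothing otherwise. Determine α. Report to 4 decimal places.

α ≈ 2.7218

Since u(0) = 0, the lottery's EU is 0.14·5000^α.
Setting u(2428) equal to that: 2428^α = 0.14·5000^α ⇒ (2428/5000)^α = 0.14.
Taking logs: α·ln(2428/5000) = ln(0.14), so α = -1.9661129 / -0.7223700 ≈ 2.7218.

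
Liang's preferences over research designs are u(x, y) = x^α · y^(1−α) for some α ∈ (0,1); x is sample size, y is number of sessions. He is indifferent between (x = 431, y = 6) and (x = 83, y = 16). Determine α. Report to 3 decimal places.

α ≈ 0.373

Indifference: 431^α · 6^(1−α) = 83^α · 16^(1−α).
(431/83)^α = (16/6)^(1−α); take logs: α·ln(431/83) = (1−α)·ln(16/6), i.e. α·1.647267 = (1−α)·0.980829.
So α/(1−α) = (0.980829)/(1.647267) = 0.595428, and α = 0.595428/1.595428 ≈ 0.373.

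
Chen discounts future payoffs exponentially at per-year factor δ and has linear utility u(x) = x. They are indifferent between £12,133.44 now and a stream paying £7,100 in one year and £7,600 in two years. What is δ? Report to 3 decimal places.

δ ≈ 0.880

Present value of the stream is 7100·δ + 7600·δ². Indifference gives 7100δ + 7600δ² = 12133.44.
That is, 7600δ² + 7100δ − 12133.44 = 0, a quadratic in δ.
δ = (−7100 + √(7100² + 4·7600·12133.44)) / (2·7600) = (−7100 + √419266576.00) / 15200 ≈ 0.880.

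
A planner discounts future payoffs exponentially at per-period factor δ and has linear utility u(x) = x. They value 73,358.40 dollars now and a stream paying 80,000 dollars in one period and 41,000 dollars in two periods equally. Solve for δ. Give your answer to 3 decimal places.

Present value of the stream is 80000·δ + 41000·δ². Indifference gives 80000δ + 41000δ² = 73358.40.
So 41000δ² + 80000δ − 73358.40 = 0.
δ = (−80000 + √(80000² + 4·41000·73358.40)) / (2·41000) = (−80000 + √18430777600.00) / 82000 ≈ 0.680.

δ ≈ 0.680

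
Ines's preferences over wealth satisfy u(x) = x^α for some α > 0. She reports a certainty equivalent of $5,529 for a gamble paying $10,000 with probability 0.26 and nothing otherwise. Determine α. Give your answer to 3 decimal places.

α ≈ 2.273

EU(lottery) = 0.26·10000^α + 0.74·0 = 0.26·10000^α.
Indifference: 5529^α = 0.26·10000^α, so (5529/10000)^α = 0.26.
α = ln(0.26) / ln(5529/10000) = -1.347074/-0.592578 ≈ 2.273.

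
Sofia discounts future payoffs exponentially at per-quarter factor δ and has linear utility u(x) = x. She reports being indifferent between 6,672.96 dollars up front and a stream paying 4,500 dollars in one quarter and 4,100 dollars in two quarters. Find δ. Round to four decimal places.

Present value of the stream is 4500·δ + 4100·δ². Indifference gives 4500δ + 4100δ² = 6672.96.
So 4100δ² + 4500δ − 6672.96 = 0.
The positive root is δ = [−4500 + √(4500² + 4·4100·6672.96)] / (2·4100) = (−4500 + 11388.000)/8200 ≈ 0.8400.

δ ≈ 0.8400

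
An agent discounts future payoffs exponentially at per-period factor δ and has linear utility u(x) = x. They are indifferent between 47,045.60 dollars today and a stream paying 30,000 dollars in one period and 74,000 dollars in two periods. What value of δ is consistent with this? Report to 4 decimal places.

δ ≈ 0.6200

Present value of the stream is 30000·δ + 74000·δ². Indifference gives 30000δ + 74000δ² = 47045.60.
Rearranged: 74000δ² + 30000δ − 47045.60 = 0.
The positive root is δ = [−30000 + √(30000² + 4·74000·47045.60)] / (2·74000) = (−30000 + 121760.000)/148000 ≈ 0.6200.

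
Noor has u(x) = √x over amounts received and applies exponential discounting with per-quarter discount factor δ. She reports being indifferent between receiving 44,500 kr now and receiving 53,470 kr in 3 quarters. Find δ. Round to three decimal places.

Indifference means u(44500) = δ^3 · u(53470), so δ^3 = u(44500)/u(53470).
Since u(x) = √x, δ^3 = √(44500/53470) = 0.91227.
Taking the cube root: δ = 0.91227^(1/3) ≈ 0.970.

δ ≈ 0.970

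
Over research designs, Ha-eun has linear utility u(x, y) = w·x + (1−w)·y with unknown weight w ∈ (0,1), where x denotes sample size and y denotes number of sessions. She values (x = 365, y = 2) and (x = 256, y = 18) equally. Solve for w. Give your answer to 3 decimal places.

w = 0.128

Equating utilities: w·365 + (1−w)·2 = w·256 + (1−w)·18.
w·(365−256) = (1−w)·(18−2), i.e. w·109 = (1−w)·16.
So w/(1−w) = 16/109 = 0.1468, giving w = 16/(109+16) = 0.128.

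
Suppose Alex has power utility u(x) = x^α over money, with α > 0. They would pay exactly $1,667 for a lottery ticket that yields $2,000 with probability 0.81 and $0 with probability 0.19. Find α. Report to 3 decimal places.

α ≈ 1.157

The lottery's expected utility is 0.81·u(2000) + 0.19·u(0) = 0.81·2000^α (since u(0) = 0 for α > 0).
Setting u(1667) equal to that: 1667^α = 0.81·2000^α ⇒ (1667/2000)^α = 0.81.
Taking logs: α·ln(1667/2000) = ln(0.81), so α = -0.210721 / -0.182122 ≈ 1.157.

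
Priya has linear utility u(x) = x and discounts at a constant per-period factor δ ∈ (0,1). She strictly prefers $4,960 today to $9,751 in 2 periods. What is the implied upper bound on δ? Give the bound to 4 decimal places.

Under u(x) = x this choice says 4960 > δ^2·9751.
Hence δ^2 < 4960/9751 = 0.50867, and x ↦ x^(1/2) is increasing on (0,∞).
δ < 0.50867^(1/2) = 0.7132.

δ < 0.7132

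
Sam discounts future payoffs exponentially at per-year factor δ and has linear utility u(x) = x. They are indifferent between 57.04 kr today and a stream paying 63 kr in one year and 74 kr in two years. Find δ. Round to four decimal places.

δ ≈ 0.5500

Present value of the stream is 63·δ + 74·δ². Indifference gives 63δ + 74δ² = 57.04.
So 74δ² + 63δ − 57.04 = 0.
By the quadratic formula (taking the positive root), δ = (−63 + √20852.84) / 148 ≈ 0.5500.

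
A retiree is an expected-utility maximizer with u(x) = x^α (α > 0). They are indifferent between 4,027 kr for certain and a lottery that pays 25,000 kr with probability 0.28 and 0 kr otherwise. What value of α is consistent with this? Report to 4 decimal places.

α ≈ 0.6972

The lottery's expected utility is 0.28·u(25000) + 0.72·u(0) = 0.28·25000^α (since u(0) = 0 for α > 0).
Equating: 4027^α = 0.28·25000^α, i.e. 0.1611^α = 0.28.
α = ln(0.28) / ln(4027/25000) = -1.2729657/-1.8258541 ≈ 0.6972.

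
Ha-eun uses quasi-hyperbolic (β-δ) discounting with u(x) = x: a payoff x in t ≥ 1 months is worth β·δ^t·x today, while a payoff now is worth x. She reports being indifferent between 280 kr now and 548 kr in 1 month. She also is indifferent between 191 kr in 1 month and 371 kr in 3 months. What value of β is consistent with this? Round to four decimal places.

From the later pair, β·δ^1·191 = β·δ^3·371; dividing through, δ^2 = 191/371 = 0.51482, so δ = 0.71751.
The first indifference: 280 = β·δ·548, so β = 280/(δ·548) = 280/(0.71751·548) ≈ 0.7121.

β ≈ 0.7121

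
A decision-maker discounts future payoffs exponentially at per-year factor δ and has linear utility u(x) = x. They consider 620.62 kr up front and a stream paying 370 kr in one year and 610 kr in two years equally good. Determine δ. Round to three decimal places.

δ ≈ 0.750

Equating present values: 620.62 = 370δ + 610δ².
Rearranged: 610δ² + 370δ − 620.62 = 0.
By the quadratic formula (taking the positive root), δ = (−370 + √1651212.80) / 1220 ≈ 0.750.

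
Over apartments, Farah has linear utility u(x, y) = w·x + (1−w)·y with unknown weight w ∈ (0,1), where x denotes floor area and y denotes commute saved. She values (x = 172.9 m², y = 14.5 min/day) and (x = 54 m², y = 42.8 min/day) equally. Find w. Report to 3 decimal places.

w = 0.192

Indifference: w·172.9 + (1−w)·14.5 = w·54 + (1−w)·42.8.
Rearranging, 118.9·w − 28.3·(1−w) = 0.
So w/(1−w) = 28.3/118.9 = 0.2380, giving w = 28.3/(118.9+28.3) = 0.192.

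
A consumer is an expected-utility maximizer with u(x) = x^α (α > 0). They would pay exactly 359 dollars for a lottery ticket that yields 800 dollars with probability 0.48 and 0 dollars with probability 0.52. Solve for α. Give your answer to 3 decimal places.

α ≈ 0.916

The lottery's expected utility is 0.48·u(800) + 0.52·u(0) = 0.48·800^α (since u(0) = 0 for α > 0).
Equating: 359^α = 0.48·800^α, i.e. 0.4487^α = 0.48.
Take logs: α = ln 0.48 / ln(359/800) ≈ 0.91599.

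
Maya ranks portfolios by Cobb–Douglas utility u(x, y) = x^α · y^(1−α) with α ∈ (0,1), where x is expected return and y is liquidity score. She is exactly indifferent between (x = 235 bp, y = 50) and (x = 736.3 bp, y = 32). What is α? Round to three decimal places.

α ≈ 0.281

Set the two utilities equal: 235^α·50^(1−α) = 736.3^α·32^(1−α).
Rearrange to (235/736.3)^α = (32/50)^(1−α) and take logs: α·-1.142052 = (1−α)·-0.446287.
So α/(1−α) = (-0.446287)/(-1.142052) = 0.390776, and α = 0.390776/1.390776 ≈ 0.281.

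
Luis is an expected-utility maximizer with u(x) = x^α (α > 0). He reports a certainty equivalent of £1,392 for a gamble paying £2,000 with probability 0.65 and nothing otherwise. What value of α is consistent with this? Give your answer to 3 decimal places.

The lottery's expected utility is 0.65·u(2000) + 0.35·u(0) = 0.65·2000^α (since u(0) = 0 for α > 0).
Equating: 1392^α = 0.65·2000^α, i.e. 0.6960^α = 0.65.
Take logs: α = ln 0.65 / ln(1392/2000) ≈ 1.18868.

α ≈ 1.189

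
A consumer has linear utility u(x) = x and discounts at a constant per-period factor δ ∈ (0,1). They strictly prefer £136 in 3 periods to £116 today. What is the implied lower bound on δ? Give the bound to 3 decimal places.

Comparing present values: 116 < δ^3·136.
Hence δ^3 > 116/136 = 0.85294, and x ↦ x^(1/3) is increasing on (0,∞).
δ > (116/136)^(1/3) ≈ 0.948.

δ > 0.948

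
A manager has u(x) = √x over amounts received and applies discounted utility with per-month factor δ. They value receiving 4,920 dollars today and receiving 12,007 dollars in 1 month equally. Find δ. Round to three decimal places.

Indifference means u(4920) = δ · u(12007), so δ = u(4920)/u(12007).
With u(x) = √x: δ = √4920/√12007 = √(4920/12007) = 0.64013.

δ ≈ 0.640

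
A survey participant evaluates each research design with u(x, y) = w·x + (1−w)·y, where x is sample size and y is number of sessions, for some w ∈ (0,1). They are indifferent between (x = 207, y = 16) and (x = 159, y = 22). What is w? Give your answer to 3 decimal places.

w = 0.111

u(207,16) = u(159,22) means w·207 + (1−w)·16 = w·159 + (1−w)·22.
Collecting terms: w·48 = (1−w)·6.
Hence w = 6/(48+6) = 6/54 = 0.111.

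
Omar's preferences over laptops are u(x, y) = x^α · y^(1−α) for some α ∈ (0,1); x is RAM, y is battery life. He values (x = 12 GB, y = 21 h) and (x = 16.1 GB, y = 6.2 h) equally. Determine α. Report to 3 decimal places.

The Cobb–Douglas utilities coincide, so 12^α·21^(1−α) = 16.1^α·6.2^(1−α).
Taking logs: α·ln 12 + (1−α)·ln 21 = α·ln 16.1 + (1−α)·ln 6.2, i.e. α·-0.293913 = (1−α)·-1.219973.
With A = -0.293913 and B = -1.219973: α·A = (1−α)·B, so α = B/(A+B) = -1.219973/-1.513886 ≈ 0.806.

α ≈ 0.806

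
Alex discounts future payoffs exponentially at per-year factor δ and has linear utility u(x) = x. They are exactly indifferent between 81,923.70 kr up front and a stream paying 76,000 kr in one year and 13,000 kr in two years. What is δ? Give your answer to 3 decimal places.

δ ≈ 0.930

The stream is worth 76000δ + 13000δ² today, so 76000δ + 13000δ² = 81923.70.
That is, 13000δ² + 76000δ − 81923.70 = 0, a quadratic in δ.
By the quadratic formula (taking the positive root), δ = (−76000 + √10036032400.00) / 26000 ≈ 0.930.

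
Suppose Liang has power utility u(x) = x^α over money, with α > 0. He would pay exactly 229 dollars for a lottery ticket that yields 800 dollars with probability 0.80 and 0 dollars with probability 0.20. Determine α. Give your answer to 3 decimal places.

EU(lottery) = 0.80·800^α + 0.20·0 = 0.80·800^α.
Indifference: 229^α = 0.80·800^α, so (229/800)^α = 0.80.
α = ln(0.80) / ln(229/800) = -0.223144/-1.250890 ≈ 0.178.

α ≈ 0.178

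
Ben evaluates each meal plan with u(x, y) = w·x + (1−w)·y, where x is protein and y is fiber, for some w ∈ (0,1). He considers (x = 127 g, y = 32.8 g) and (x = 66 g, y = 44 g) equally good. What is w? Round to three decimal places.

u(127,32.8) = u(66,44) means w·127 + (1−w)·32.8 = w·66 + (1−w)·44.
w·(127−66) = (1−w)·(44−32.8), i.e. w·61 = (1−w)·11.2.
So w/(1−w) = 11.2/61 = 0.1836, giving w = 11.2/(61+11.2) = 0.155.

w = 0.155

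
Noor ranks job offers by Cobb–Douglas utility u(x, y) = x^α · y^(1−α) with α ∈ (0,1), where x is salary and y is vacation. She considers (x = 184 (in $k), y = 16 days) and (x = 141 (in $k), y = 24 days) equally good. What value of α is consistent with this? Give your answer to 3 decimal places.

Indifference: 184^α · 16^(1−α) = 141^α · 24^(1−α).
Rearrange to (184/141)^α = (24/16)^(1−α) and take logs: α·0.266176 = (1−α)·0.405465.
With A = 0.266176 and B = 0.405465: α·A = (1−α)·B, so α = B/(A+B) = 0.405465/0.671641 ≈ 0.604.

α ≈ 0.604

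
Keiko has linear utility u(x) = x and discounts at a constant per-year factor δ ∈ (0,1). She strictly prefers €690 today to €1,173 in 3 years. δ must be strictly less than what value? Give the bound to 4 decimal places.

δ < 0.8379

The preference means 690 > δ^3·1173.
Hence δ^3 < 690/1173 = 0.58824, and x ↦ x^(1/3) is increasing on (0,∞).
δ < (690/1173)^(1/3) ≈ 0.8379.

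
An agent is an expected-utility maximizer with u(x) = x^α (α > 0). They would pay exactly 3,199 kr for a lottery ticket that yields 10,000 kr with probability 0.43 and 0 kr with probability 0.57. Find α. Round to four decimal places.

α ≈ 0.7405

The lottery's expected utility is 0.43·u(10000) + 0.57·u(0) = 0.43·10000^α (since u(0) = 0 for α > 0).
Indifference: 3199^α = 0.43·10000^α, so (3199/10000)^α = 0.43.
Take logs: α = ln 0.43 / ln(3199/10000) ≈ 0.740489.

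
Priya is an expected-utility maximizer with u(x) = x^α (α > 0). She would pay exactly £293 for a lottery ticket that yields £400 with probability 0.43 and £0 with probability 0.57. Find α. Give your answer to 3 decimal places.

EU(lottery) = 0.43·400^α + 0.57·0 = 0.43·400^α.
Setting u(293) equal to that: 293^α = 0.43·400^α ⇒ (293/400)^α = 0.43.
α = ln(0.43) / ln(293/400) = -0.843970/-0.311292 ≈ 2.711.

α ≈ 2.711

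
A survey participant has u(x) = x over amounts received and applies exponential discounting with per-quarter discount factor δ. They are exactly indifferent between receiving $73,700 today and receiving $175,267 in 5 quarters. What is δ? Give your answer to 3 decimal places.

The payoff in 5 quarters is discounted by δ^5, so u(73700) = δ^5·u(175267) and δ^5 = u(73700)/u(175267).
With u(x) = x: δ^5 = 73700/175267 = 0.42050.
Taking the 5th root: δ = 0.42050^(1/5) ≈ 0.841.

δ ≈ 0.841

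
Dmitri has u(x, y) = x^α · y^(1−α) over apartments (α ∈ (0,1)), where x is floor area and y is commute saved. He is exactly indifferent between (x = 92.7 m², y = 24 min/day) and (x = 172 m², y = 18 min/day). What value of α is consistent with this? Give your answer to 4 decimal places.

α ≈ 0.3176

The Cobb–Douglas utilities coincide, so 92.7^α·24^(1−α) = 172^α·18^(1−α).
Rearrange to (92.7/172)^α = (18/24)^(1−α) and take logs: α·-0.6181260 = (1−α)·-0.2876821.
With A = -0.6181260 and B = -0.2876821: α·A = (1−α)·B, so α = B/(A+B) = -0.2876821/-0.9058081 ≈ 0.3176.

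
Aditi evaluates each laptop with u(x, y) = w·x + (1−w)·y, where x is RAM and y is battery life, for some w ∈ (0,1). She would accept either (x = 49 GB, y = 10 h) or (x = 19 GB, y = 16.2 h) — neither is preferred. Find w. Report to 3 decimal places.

Equating utilities: w·49 + (1−w)·10 = w·19 + (1−w)·16.2.
w·(49−19) = (1−w)·(16.2−10), i.e. w·30 = (1−w)·6.2.
Hence w = 6.2/(30+6.2) = 6.2/36.2 = 0.171.

w = 0.171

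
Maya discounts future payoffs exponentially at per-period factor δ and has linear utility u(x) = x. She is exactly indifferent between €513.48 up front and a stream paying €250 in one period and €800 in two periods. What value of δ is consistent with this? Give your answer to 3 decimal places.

δ ≈ 0.660

Present value of the stream is 250·δ + 800·δ². Indifference gives 250δ + 800δ² = 513.48.
That is, 800δ² + 250δ − 513.48 = 0, a quadratic in δ.
The positive root is δ = [−250 + √(250² + 4·800·513.48)] / (2·800) = (−250 + 1306.000)/1600 ≈ 0.660.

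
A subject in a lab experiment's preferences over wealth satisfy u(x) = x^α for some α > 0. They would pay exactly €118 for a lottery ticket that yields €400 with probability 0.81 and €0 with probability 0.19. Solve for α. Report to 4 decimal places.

EU(lottery) = 0.81·400^α + 0.19·0 = 0.81·400^α.
Setting u(118) equal to that: 118^α = 0.81·400^α ⇒ (118/400)^α = 0.81.
Take logs: α = ln 0.81 / ln(118/400) ≈ 0.172612.

α ≈ 0.1726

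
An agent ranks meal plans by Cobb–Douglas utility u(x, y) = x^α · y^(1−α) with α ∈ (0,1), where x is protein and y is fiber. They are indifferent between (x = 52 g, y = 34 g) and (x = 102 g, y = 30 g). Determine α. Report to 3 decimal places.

The Cobb–Douglas utilities coincide, so 52^α·34^(1−α) = 102^α·30^(1−α).
(52/102)^α = (30/34)^(1−α); take logs: α·ln(52/102) = (1−α)·ln(30/34), i.e. α·-0.673729 = (1−α)·-0.125163.
With A = -0.673729 and B = -0.125163: α·A = (1−α)·B, so α = B/(A+B) = -0.125163/-0.798892 ≈ 0.157.

α ≈ 0.157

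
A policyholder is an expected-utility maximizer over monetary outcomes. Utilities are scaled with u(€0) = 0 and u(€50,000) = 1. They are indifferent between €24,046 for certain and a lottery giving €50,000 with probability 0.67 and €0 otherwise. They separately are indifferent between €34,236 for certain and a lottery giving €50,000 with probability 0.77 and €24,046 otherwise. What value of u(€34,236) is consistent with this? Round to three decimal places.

First, u(€24,046) = 0.67·u(€50,000) + 0.33·u(€0) = 0.67.
Then u(€34,236) = 0.77·u(€50,000) + 0.23·u(€24,046) = 0.77·1.00 + 0.23·0.67 = 0.9241.

0.924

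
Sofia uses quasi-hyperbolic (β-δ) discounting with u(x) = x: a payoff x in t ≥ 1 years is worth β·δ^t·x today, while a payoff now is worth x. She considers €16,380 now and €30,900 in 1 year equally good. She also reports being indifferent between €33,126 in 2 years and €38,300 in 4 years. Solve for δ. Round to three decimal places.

Both payoffs in the second observation are in the future, so β drops out: δ^2·33126 = δ^4·38300 ⇒ δ^2 = 33126/38300 = 0.86491, so δ = 0.93000.

δ ≈ 0.930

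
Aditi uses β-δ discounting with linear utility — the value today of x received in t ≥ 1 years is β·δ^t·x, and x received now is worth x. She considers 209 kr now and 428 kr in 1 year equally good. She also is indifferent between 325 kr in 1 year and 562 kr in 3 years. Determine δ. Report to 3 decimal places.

Both payoffs in the second observation are in the future, so β drops out: δ^1·325 = δ^3·562 ⇒ δ^2 = 325/562 = 0.57829, so δ = 0.76046.

δ ≈ 0.760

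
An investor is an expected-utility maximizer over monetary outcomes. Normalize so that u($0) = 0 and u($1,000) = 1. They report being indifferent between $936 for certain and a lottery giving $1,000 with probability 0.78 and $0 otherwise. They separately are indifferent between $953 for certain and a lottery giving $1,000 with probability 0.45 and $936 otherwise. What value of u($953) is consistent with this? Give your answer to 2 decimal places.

From the first indifference, u($936) = 0.78·u($1,000) + 0.22·u($0) = 0.78·1 + 0.22·0 = 0.78.
The second indifference gives u($953) = 0.45·u($1,000) + 0.55·u($936) = 0.45·1.00 + 0.55·0.78 = 0.8790.

0.88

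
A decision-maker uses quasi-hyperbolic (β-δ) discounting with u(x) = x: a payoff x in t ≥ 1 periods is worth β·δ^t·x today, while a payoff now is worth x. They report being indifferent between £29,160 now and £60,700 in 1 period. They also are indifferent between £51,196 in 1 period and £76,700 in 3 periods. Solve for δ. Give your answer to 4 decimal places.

Both payoffs in the second observation are in the future, so β drops out: δ^1·51196 = δ^3·76700 ⇒ δ^2 = 51196/76700 = 0.66748, so δ = 0.81700.

δ ≈ 0.8170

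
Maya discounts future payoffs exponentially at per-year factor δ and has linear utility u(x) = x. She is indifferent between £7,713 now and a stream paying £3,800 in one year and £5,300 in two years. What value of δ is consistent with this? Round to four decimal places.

Present value of the stream is 3800·δ + 5300·δ². Indifference gives 3800δ + 5300δ² = 7713.
That is, 5300δ² + 3800δ − 7713 = 0, a quadratic in δ.
The positive root is δ = [−3800 + √(3800² + 4·5300·7713)] / (2·5300) = (−3800 + 13340.000)/10600 ≈ 0.9000.

δ ≈ 0.9000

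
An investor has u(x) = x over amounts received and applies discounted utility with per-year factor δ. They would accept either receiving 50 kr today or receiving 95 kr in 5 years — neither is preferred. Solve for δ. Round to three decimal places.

δ ≈ 0.880

The payoff in 5 years is discounted by δ^5, so u(50) = δ^5·u(95) and δ^5 = u(50)/u(95).
With u(x) = x: δ^5 = 50/95 = 0.52632.
So δ = 0.52632^(1/5) ≈ 0.880.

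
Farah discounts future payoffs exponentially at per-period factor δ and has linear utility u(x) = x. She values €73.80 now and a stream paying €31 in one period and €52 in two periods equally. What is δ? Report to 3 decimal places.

δ ≈ 0.930

Equating present values: 73.80 = 31δ + 52δ².
That is, 52δ² + 31δ − 73.80 = 0, a quadratic in δ.
By the quadratic formula (taking the positive root), δ = (−31 + √16311.40) / 104 ≈ 0.930.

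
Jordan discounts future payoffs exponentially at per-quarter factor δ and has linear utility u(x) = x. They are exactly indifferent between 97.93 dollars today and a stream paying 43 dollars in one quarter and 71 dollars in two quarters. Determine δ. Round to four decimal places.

δ ≈ 0.9100

The stream is worth 43δ + 71δ² today, so 43δ + 71δ² = 97.93.
That is, 71δ² + 43δ − 97.93 = 0, a quadratic in δ.
By the quadratic formula (taking the positive root), δ = (−43 + √29661.12) / 142 ≈ 0.9100.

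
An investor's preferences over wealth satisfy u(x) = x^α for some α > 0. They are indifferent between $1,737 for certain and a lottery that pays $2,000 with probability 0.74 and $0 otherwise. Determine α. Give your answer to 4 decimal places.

α ≈ 2.1357

Since u(0) = 0, the lottery's EU is 0.74·2000^α.
Setting u(1737) equal to that: 1737^α = 0.74·2000^α ⇒ (1737/2000)^α = 0.74.
Take logs: α = ln 0.74 / ln(1737/2000) ≈ 2.135684.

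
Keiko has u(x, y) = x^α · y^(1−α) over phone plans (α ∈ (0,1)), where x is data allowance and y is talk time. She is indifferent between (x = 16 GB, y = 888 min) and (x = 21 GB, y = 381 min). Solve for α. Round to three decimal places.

Set the two utilities equal: 16^α·888^(1−α) = 21^α·381^(1−α).
(16/21)^α = (381/888)^(1−α); take logs: α·ln(16/21) = (1−α)·ln(381/888), i.e. α·-0.271934 = (1−α)·-0.846172.
Thus α·(-1.118106) = -0.846172, so α = -0.846172/-1.118106 ≈ 0.757.

α ≈ 0.757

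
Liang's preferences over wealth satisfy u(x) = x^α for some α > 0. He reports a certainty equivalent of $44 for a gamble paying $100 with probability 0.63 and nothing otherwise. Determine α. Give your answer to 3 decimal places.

EU(lottery) = 0.63·100^α + 0.37·0 = 0.63·100^α.
Setting u(44) equal to that: 44^α = 0.63·100^α ⇒ (44/100)^α = 0.63.
Take logs: α = ln 0.63 / ln(44/100) ≈ 0.56278.

α ≈ 0.563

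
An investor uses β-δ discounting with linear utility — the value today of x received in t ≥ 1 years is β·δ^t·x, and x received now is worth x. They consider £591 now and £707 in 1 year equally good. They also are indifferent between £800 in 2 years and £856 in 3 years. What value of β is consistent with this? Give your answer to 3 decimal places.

From the later pair, β·δ^2·800 = β·δ^3·856; dividing through, δ = 800/856 = 0.93458.
Now use the now-vs-future pair: 591 = β·δ·707 gives β = 591/(0.93458·707) ≈ 0.894.

β ≈ 0.894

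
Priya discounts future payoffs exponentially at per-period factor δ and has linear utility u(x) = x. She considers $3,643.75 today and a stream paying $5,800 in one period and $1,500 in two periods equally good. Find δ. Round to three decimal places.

δ ≈ 0.550

The stream is worth 5800δ + 1500δ² today, so 5800δ + 1500δ² = 3643.75.
So 1500δ² + 5800δ − 3643.75 = 0.
The positive root is δ = [−5800 + √(5800² + 4·1500·3643.75)] / (2·1500) = (−5800 + 7450.000)/3000 ≈ 0.550.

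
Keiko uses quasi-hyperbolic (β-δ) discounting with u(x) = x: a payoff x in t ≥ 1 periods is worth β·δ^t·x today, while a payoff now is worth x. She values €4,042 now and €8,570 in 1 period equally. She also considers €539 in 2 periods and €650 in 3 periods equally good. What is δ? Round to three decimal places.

From the later pair, β·δ^2·539 = β·δ^3·650; dividing through, δ = 539/650 = 0.82923.

δ ≈ 0.829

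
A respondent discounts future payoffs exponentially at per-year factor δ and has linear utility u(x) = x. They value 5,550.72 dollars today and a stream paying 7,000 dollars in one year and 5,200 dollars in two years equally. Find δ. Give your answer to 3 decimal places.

δ ≈ 0.560

The stream is worth 7000δ + 5200δ² today, so 7000δ + 5200δ² = 5550.72.
Rearranged: 5200δ² + 7000δ − 5550.72 = 0.
By the quadratic formula (taking the positive root), δ = (−7000 + √164454976.00) / 10400 ≈ 0.560.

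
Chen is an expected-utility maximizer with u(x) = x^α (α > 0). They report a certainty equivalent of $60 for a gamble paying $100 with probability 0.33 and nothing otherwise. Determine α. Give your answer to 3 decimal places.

The lottery's expected utility is 0.33·u(100) + 0.67·u(0) = 0.33·100^α (since u(0) = 0 for α > 0).
Equating: 60^α = 0.33·100^α, i.e. 0.6000^α = 0.33.
α = ln(0.33) / ln(60/100) = -1.108663/-0.510826 ≈ 2.170.

α ≈ 2.170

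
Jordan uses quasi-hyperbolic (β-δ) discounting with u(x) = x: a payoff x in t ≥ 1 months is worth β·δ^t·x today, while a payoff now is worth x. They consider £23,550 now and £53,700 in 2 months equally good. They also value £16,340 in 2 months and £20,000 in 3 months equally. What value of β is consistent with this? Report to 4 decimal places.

Both payoffs in the second observation are in the future, so β drops out: δ^2·16340 = δ^3·20000 ⇒ δ = 16340/20000 = 0.81700.
Now use the now-vs-future pair: 23550 = β·δ^2·53700 gives β = 23550/(0.66749·53700) ≈ 0.6570.

β ≈ 0.6570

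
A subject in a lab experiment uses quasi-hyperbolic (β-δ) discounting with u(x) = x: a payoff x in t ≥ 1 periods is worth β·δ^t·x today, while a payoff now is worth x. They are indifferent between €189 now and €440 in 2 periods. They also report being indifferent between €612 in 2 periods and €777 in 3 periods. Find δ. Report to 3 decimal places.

δ ≈ 0.788

Both payoffs in the second observation are in the future, so β drops out: δ^2·612 = δ^3·777 ⇒ δ = 612/777 = 0.78764.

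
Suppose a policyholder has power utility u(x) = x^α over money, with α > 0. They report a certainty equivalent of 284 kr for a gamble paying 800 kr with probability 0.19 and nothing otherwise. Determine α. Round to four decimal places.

EU(lottery) = 0.19·800^α + 0.81·0 = 0.19·800^α.
Indifference: 284^α = 0.19·800^α, so (284/800)^α = 0.19.
Taking logs: α·ln(284/800) = ln(0.19), so α = -1.6607312 / -1.0356375 ≈ 1.6036.

α ≈ 1.6036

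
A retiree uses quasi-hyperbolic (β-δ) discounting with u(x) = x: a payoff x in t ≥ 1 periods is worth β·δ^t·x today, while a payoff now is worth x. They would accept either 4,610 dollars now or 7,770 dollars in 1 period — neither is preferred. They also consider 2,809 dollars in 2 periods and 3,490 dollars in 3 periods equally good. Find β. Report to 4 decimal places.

β ≈ 0.7371

From the later pair, β·δ^2·2809 = β·δ^3·3490; dividing through, δ = 2809/3490 = 0.80487.
Substituting δ into 4610 = β·δ·7770: β = 4610/(6253.848) ≈ 0.7371.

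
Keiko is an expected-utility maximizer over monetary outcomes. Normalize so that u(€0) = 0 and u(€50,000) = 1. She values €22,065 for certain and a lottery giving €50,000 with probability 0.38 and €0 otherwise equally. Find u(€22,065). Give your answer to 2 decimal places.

0.38

By the standard-gamble method, u(€22,065) is just the indifference probability on the best outcome: 0.38.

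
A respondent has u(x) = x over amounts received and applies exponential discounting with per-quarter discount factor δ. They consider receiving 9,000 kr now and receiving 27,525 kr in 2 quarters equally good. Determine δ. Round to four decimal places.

The payoff in 2 quarters is discounted by δ^2, so u(9000) = δ^2·u(27525) and δ^2 = u(9000)/u(27525).
With u(x) = x: δ^2 = 9000/27525 = 0.32698.
Taking the square root: δ = 0.32698^(1/2) ≈ 0.5718.

δ ≈ 0.5718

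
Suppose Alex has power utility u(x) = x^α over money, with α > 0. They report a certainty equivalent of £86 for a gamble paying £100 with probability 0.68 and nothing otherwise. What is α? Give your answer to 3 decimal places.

Since u(0) = 0, the lottery's EU is 0.68·100^α.
Equating: 86^α = 0.68·100^α, i.e. 0.8600^α = 0.68.
α = ln(0.68) / ln(86/100) = -0.385662/-0.150823 ≈ 2.557.

α ≈ 2.557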